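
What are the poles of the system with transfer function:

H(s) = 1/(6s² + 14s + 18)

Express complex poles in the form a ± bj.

Discriminant = 14² - 4×6×18 = 196 - 432 = -236 < 0, so the poles are a complex conjugate pair s = (-14 ± j√236)/(2×6). Real part = -14/(2×6) = -14/12 ≈ -1.1667; imaginary part = ±√236/(2×6) ≈ 1.2802. Poles: s = -1.1667 ± 1.2802j.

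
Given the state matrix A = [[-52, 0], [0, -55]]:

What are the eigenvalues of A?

For diagonal matrix, eigenvalues are diagonal entries: λ₁ = -52, λ₂ = -55.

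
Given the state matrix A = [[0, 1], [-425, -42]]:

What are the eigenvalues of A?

det(A - λI) = λ² - (-42)λ + 425 = (λ - (-25))(λ - (-17)). Eigenvalues: -25, -17.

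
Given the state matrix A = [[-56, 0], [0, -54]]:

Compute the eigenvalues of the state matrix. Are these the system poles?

For diagonal matrix, eigenvalues are diagonal entries: λ₁ = -56, λ₂ = -54. Eigenvalues of A = system poles.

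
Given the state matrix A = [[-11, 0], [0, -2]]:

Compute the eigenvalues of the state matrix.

For diagonal matrix, eigenvalues are diagonal entries: λ₁ = -11, λ₂ = -2.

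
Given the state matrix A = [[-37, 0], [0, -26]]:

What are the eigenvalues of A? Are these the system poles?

For diagonal matrix, eigenvalues are diagonal entries: λ₁ = -37, λ₂ = -26. Eigenvalues of A = system poles.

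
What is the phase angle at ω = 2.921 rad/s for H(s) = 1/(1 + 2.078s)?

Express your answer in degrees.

Phase = -arctan(ωτ) = -arctan(2.921 × 2.078) = -80.6°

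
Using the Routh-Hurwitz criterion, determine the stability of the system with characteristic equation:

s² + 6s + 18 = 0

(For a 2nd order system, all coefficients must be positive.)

Coefficients: 1, 6, 18. All positive, so system is stable.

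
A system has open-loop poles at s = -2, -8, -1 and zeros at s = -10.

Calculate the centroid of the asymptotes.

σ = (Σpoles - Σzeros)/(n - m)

σ = (Σpoles - Σzeros)/(n - m) = (-11 - (-10))/(3 - 1) = -1/2 = -0.5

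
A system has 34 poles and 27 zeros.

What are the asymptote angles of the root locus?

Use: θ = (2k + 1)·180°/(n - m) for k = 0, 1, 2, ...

n - m = 34 - 27 = 7. Angles: θk = (2k + 1)·180°/7 = 25.71°, 77.14°, 128.57°, 180°, 231.43°, 282.86°, 334.29°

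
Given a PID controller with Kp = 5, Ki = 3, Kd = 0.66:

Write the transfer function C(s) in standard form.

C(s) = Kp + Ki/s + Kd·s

Substituting values: C(s) = 5 + 3/s + 0.66s = (0.66s² + 5s + 3)/s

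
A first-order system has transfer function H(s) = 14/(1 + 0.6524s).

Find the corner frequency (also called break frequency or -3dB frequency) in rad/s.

Corner frequency = 1/τ = 1/0.6524 = 1.533 rad/s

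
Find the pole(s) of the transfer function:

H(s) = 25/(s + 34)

Pole is where denominator = 0: s + 34 = 0, so s = -34.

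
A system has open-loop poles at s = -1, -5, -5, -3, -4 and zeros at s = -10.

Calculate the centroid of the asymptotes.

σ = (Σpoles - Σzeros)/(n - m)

σ = (Σpoles - Σzeros)/(n - m) = (-18 - (-10))/(5 - 1) = -8/4 = -2.0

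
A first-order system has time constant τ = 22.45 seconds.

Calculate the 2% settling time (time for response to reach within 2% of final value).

For first-order system, 2% settling time ≈ 4τ = 4 × 22.45 = 89.8 s.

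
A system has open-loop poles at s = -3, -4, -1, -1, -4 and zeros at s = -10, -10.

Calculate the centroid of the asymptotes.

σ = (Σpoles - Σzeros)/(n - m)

σ = (Σpoles - Σzeros)/(n - m) = (-13 - (-20))/(5 - 2) = 7/3 = 2.33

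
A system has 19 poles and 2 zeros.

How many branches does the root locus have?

Root locus has n branches where n = number of poles = 19.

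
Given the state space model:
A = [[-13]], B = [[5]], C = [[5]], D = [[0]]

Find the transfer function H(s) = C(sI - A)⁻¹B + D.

(sI - A)⁻¹ = 1/(s + 13). H(s) = 5 × 5/(s + 13) + 0 = 25/(s + 13).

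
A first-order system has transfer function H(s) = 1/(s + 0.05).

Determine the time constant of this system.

For H(s) = 1/(s + 1/τ), the pole is at -1/τ = -0.05, so τ = 1/0.05 = 20 s.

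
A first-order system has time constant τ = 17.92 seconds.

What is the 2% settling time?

For first-order system, 2% settling time ≈ 4τ = 4 × 17.92 = 71.68 s.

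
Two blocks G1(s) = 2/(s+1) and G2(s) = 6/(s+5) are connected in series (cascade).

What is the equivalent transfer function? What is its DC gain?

Series: multiply transfer functions. G_eq = 2/(s+1) × 6/(s+5) = 12/((s+1)(s+5)). DC gain = 12/(1×5) = 2.4.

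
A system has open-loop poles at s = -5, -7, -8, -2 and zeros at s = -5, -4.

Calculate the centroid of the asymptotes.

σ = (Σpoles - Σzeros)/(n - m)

σ = (Σpoles - Σzeros)/(n - m) = (-22 - (-9))/(4 - 2) = -13/2 = -6.5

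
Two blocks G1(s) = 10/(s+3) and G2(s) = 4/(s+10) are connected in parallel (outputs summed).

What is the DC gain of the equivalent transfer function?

Parallel: G_eq = G1 + G2. DC gain = G1(0) + G2(0) = 10/3 + 4/10 = 3.3333 + 0.4 = 3.7333.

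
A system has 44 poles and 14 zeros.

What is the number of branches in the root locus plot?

Root locus has n branches where n = number of poles = 44.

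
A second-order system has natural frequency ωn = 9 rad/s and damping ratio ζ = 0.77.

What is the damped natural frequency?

ωd = ωn√(1 - ζ²) = 9√(1 - 0.77²) = 5.74 rad/s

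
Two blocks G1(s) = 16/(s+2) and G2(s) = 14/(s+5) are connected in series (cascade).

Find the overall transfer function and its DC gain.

Series: multiply transfer functions. G_eq = 16/(s+2) × 14/(s+5) = 224/((s+2)(s+5)). DC gain = 224/(2×5) = 22.4.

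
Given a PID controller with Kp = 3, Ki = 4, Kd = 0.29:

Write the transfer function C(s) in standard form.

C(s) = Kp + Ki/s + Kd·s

Substituting values: C(s) = 3 + 4/s + 0.29s = (0.29s² + 3s + 4)/s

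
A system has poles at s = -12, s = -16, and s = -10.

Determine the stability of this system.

All poles are in the left half-plane. System is stable.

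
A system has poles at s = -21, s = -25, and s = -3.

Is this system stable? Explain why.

All poles are in the left half-plane. System is stable.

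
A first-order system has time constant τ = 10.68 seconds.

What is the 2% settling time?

For first-order system, 2% settling time ≈ 4τ = 4 × 10.68 = 42.72 s.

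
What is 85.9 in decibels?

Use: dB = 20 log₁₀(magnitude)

dB = 20 log₁₀(85.9) = 38.7 dB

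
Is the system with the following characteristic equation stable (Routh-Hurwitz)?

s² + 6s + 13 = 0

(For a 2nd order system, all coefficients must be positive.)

Coefficients: 1, 6, 13. All positive, so system is stable.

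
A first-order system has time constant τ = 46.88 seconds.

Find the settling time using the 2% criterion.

For first-order system, 2% settling time ≈ 4τ = 4 × 46.88 = 187.52 s.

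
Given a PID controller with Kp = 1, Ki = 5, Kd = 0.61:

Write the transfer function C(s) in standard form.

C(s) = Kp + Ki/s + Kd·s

Substituting values: C(s) = 1 + 5/s + 0.61s = (0.61s² + s + 5)/s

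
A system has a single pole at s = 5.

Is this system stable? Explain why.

Pole at s = 5 is in the right half-plane. Unstable.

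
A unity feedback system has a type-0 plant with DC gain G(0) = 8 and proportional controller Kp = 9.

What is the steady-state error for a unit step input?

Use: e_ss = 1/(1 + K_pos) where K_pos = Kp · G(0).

K_pos = Kp · G(0) = 9 × 8 = 72. e_ss = 1/(1 + 72) = 0.0137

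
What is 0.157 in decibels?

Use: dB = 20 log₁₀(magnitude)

dB = 20 log₁₀(0.157) = -16.1 dB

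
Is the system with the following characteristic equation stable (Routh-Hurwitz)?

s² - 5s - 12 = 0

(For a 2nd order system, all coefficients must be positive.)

Coefficients: 1, -5, -12. b=-5, c=-12 not positive, so system is unstable.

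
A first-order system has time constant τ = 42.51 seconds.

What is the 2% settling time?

For first-order system, 2% settling time ≈ 4τ = 4 × 42.51 = 170.04 s.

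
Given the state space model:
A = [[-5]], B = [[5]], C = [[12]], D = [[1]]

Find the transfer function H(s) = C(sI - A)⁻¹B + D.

(sI - A)⁻¹ = 1/(s + 5). H(s) = 12×5/(s + 5) + 1 = (s + 65)/(s + 5).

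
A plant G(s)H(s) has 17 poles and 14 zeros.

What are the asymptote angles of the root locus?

n - m = 17 - 14 = 3. Angles: θk = (2k + 1)·180°/3 = 60°, 180°, 300°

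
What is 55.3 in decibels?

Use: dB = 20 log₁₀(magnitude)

dB = 20 log₁₀(55.3) = 34.9 dB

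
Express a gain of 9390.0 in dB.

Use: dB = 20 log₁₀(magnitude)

dB = 20 log₁₀(9390.0) = 79.5 dB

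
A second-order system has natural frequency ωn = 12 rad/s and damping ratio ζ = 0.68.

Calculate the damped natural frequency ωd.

ωd = ωn√(1 - ζ²) = 12√(1 - 0.68²) = 8.8 rad/s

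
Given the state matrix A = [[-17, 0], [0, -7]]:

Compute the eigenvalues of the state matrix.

For diagonal matrix, eigenvalues are diagonal entries: λ₁ = -17, λ₂ = -7.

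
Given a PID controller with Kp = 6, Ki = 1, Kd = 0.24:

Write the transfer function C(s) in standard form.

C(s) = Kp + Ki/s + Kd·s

Substituting values: C(s) = 6 + 1/s + 0.24s = (0.24s² + 6s + 1)/s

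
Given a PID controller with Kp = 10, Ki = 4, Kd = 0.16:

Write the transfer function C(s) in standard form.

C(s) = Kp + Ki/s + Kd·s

Substituting values: C(s) = 10 + 4/s + 0.16s = (0.16s² + 10s + 4)/s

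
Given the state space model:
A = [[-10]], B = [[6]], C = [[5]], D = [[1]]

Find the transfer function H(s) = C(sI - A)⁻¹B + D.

(sI - A)⁻¹ = 1/(s + 10). H(s) = 5×6/(s + 10) + 1 = (s + 40)/(s + 10).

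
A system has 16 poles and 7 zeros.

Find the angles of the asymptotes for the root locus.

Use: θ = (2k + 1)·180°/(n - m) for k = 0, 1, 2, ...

n - m = 16 - 7 = 9. Angles: θk = (2k + 1)·180°/9 = 20°, 60°, 100°, 140°, 180°, 220°, 260°, 300°, 340°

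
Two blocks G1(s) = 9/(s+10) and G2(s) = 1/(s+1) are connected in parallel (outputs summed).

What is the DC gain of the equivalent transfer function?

Parallel: G_eq = G1 + G2. DC gain = G1(0) + G2(0) = 9/10 + 1/1 = 0.9 + 1 = 1.9.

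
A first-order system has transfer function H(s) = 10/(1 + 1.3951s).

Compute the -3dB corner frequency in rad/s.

Corner frequency = 1/τ = 1/1.3951 = 0.717 rad/s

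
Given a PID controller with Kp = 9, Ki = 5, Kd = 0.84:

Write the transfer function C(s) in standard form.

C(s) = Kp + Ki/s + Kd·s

Substituting values: C(s) = 9 + 5/s + 0.84s = (0.84s² + 9s + 5)/s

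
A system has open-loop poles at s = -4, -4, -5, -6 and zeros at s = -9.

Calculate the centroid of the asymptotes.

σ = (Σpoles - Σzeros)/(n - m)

σ = (Σpoles - Σzeros)/(n - m) = (-19 - (-9))/(4 - 1) = -10/3 = -3.33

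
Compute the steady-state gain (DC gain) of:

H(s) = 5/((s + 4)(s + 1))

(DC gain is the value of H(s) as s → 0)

DC gain = H(0) = 5/(4 × 1) = 5/4 = 1.25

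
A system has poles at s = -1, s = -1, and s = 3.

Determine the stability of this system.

Pole(s) at s = 3 are not in the left half-plane. System is unstable.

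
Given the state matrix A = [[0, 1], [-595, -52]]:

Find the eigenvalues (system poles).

det(A - λI) = λ² - (-52)λ + 595 = (λ - (-17))(λ - (-35)). Eigenvalues: -17, -35.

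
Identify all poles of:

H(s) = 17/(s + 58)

Pole is where denominator = 0: s + 58 = 0, so s = -58.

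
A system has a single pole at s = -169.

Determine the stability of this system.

Pole at s = -169 is in the left half-plane. Stable.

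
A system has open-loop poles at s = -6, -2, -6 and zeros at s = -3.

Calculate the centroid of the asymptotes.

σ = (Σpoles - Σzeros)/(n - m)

σ = (Σpoles - Σzeros)/(n - m) = (-14 - (-3))/(3 - 1) = -11/2 = -5.5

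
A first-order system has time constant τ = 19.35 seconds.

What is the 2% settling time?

For first-order system, 2% settling time ≈ 4τ = 4 × 19.35 = 77.4 s.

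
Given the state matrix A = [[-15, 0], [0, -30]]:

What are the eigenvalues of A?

For diagonal matrix, eigenvalues are diagonal entries: λ₁ = -15, λ₂ = -30.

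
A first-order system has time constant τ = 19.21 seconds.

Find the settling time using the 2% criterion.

For first-order system, 2% settling time ≈ 4τ = 4 × 19.21 = 76.84 s.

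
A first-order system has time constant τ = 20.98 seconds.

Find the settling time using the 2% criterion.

For first-order system, 2% settling time ≈ 4τ = 4 × 20.98 = 83.92 s.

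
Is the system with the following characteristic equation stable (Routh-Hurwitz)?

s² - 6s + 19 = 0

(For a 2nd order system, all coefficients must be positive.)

Coefficients: 1, -6, 19. b=-6 not positive, so system is unstable.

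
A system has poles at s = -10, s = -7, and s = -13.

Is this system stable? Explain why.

All poles are in the left half-plane. System is stable.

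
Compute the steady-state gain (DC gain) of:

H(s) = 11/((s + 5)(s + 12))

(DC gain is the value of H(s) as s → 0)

DC gain = H(0) = 11/(5 × 12) = 11/60 = 0.1833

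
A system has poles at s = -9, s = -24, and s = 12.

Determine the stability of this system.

Pole(s) at s = 12 are not in the left half-plane. System is unstable.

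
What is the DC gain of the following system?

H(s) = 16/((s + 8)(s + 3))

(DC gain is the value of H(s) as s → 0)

DC gain = H(0) = 16/(8 × 3) = 16/24 = 0.6667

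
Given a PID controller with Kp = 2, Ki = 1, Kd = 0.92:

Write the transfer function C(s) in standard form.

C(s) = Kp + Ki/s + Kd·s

Substituting values: C(s) = 2 + 1/s + 0.92s = (0.92s² + 2s + 1)/s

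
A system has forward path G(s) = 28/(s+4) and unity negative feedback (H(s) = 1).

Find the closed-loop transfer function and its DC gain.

T(s) = G/(1+GH) = [28/(s+4)] / [1 + 28/(s+4)] = 28/(s+4+28) = 28/(s+32). DC gain = 28/32 = 0.875.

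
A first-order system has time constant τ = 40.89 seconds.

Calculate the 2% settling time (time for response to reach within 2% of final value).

For first-order system, 2% settling time ≈ 4τ = 4 × 40.89 = 163.56 s.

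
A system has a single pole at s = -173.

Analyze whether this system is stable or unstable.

Pole at s = -173 is in the left half-plane. Stable.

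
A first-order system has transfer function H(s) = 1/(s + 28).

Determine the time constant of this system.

For H(s) = 1/(s + 1/τ), the pole is at -1/τ = -28, so τ = 1/28 = 0.0357 s.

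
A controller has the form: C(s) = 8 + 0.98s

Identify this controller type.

This is a Proportional-Derivative (PD) controller.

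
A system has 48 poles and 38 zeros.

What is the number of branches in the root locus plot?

Root locus has n branches where n = number of poles = 48.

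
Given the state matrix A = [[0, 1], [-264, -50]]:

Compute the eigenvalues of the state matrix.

det(A - λI) = λ² - (-50)λ + 264 = (λ - (-44))(λ - (-6)). Eigenvalues: -44, -6.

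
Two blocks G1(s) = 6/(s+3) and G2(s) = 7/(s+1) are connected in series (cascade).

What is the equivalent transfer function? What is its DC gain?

Series: multiply transfer functions. G_eq = 6/(s+3) × 7/(s+1) = 42/((s+3)(s+1)). DC gain = 42/(3×1) = 14.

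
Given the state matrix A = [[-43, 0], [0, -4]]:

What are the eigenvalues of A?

For diagonal matrix, eigenvalues are diagonal entries: λ₁ = -43, λ₂ = -4.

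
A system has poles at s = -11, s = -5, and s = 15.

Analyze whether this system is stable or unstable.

Pole(s) at s = 15 are not in the left half-plane. System is unstable.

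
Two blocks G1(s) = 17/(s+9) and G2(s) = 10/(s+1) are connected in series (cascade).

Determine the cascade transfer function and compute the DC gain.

Series: multiply transfer functions. G_eq = 17/(s+9) × 10/(s+1) = 170/((s+9)(s+1)). DC gain = 170/(9×1) = 18.8889.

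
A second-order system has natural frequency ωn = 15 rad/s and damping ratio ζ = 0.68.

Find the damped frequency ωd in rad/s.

ωd = ωn√(1 - ζ²) = 15√(1 - 0.68²) = 11.0 rad/s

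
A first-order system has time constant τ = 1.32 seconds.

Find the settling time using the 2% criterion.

For first-order system, 2% settling time ≈ 4τ = 4 × 1.32 = 5.28 s.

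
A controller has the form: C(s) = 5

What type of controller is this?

This is a Proportional (P) controller.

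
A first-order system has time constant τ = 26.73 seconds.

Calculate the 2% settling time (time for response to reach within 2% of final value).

For first-order system, 2% settling time ≈ 4τ = 4 × 26.73 = 106.92 s.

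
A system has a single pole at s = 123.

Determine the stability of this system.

Pole at s = 123 is in the right half-plane. Unstable.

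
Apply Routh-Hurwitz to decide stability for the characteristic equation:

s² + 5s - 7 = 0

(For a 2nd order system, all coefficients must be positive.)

Coefficients: 1, 5, -7. c=-7 not positive, so system is unstable.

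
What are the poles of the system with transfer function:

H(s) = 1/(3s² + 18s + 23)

Discriminant = 18² - 4×3×23 = 324 - 276 = 48 > 0, so two distinct real poles. Using quadratic formula: s = (-18 ± √48)/(2×3) = (-18 ± √48)/6, with √48 ≈ 6.9282. s₁ ≈ -1.8453, s₂ ≈ -4.1547. Poles: s₁ = -1.8453, s₂ = -4.1547.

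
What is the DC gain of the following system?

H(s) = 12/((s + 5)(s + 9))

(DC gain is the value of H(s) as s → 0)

DC gain = H(0) = 12/(5 × 9) = 12/45 = 0.2667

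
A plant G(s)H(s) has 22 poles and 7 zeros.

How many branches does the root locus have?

Root locus has n branches where n = number of poles = 22.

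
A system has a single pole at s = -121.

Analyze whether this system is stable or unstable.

Pole at s = -121 is in the left half-plane. Stable.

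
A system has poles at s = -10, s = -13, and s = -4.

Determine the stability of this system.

All poles are in the left half-plane. System is stable.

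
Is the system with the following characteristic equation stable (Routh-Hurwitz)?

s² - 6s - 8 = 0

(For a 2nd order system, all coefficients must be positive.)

Coefficients: 1, -6, -8. b=-6, c=-8 not positive, so system is unstable.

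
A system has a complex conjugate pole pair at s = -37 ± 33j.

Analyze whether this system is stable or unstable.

Real part of poles is -37 (< 0, left half-plane). Stable.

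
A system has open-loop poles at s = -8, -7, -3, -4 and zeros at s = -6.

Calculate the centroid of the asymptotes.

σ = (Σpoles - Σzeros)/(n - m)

σ = (Σpoles - Σzeros)/(n - m) = (-22 - (-6))/(4 - 1) = -16/3 = -5.33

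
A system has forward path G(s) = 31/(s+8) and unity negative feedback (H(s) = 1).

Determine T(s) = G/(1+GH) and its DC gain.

T(s) = G/(1+GH) = [31/(s+8)] / [1 + 31/(s+8)] = 31/(s+8+31) = 31/(s+39). DC gain = 31/39 = 0.7949.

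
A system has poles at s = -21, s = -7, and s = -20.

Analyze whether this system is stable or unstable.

All poles are in the left half-plane. System is stable.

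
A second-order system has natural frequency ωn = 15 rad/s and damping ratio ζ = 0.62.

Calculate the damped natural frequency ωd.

ωd = ωn√(1 - ζ²) = 15√(1 - 0.62²) = 11.77 rad/s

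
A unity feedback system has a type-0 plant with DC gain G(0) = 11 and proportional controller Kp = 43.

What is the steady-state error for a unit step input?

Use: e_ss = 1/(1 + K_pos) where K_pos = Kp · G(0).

K_pos = Kp · G(0) = 43 × 11 = 473. e_ss = 1/(1 + 473) = 0.0021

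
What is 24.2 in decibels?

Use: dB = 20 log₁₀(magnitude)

dB = 20 log₁₀(24.2) = 27.7 dB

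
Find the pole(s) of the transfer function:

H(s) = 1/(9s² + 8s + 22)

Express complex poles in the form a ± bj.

Discriminant = 8² - 4×9×22 = 64 - 792 = -728 < 0, so the poles are a complex conjugate pair s = (-8 ± j√728)/(2×9). Real part = -8/(2×9) = -8/18 ≈ -0.4444; imaginary part = ±√728/(2×9) ≈ 1.4990. Poles: s = -0.4444 ± 1.4990j.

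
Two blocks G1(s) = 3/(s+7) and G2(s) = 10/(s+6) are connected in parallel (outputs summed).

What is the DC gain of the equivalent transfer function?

Parallel: G_eq = G1 + G2. DC gain = G1(0) + G2(0) = 3/7 + 10/6 = 0.4286 + 1.6667 = 2.0952.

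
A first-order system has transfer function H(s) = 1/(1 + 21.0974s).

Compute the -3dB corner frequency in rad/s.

Corner frequency = 1/τ = 1/21.0974 = 0.047 rad/s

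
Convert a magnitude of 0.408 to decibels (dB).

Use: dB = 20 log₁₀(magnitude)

dB = 20 log₁₀(0.408) = -7.8 dB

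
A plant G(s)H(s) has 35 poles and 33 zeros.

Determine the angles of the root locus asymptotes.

n - m = 35 - 33 = 2. Angles: θk = (2k + 1)·180°/2 = 90°, 270°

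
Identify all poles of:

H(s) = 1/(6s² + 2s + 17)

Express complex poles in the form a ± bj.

Discriminant = 2² - 4×6×17 = 4 - 408 = -404 < 0, so the poles are a complex conjugate pair s = (-2 ± j√404)/(2×6). Real part = -2/(2×6) = -2/12 ≈ -0.1667; imaginary part = ±√404/(2×6) ≈ 1.6750. Poles: s = -0.1667 ± 1.6750j.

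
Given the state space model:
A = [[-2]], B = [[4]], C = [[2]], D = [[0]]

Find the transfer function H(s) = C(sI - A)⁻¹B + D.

(sI - A)⁻¹ = 1/(s + 2). H(s) = 2 × 4/(s + 2) + 0 = 8/(s + 2).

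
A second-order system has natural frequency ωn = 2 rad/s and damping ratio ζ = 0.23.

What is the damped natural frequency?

ωd = ωn√(1 - ζ²) = 2√(1 - 0.23²) = 1.95 rad/s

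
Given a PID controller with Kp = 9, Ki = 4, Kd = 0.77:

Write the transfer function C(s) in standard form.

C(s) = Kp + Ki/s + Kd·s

Substituting values: C(s) = 9 + 4/s + 0.77s = (0.77s² + 9s + 4)/s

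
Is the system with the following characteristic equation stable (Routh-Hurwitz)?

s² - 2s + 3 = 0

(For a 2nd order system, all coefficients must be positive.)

Coefficients: 1, -2, 3. b=-2 not positive, so system is unstable.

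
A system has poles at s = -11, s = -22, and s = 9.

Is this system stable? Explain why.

Pole(s) at s = 9 are not in the left half-plane. System is unstable.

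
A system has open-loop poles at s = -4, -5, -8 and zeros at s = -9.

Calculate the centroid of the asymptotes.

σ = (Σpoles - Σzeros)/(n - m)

σ = (Σpoles - Σzeros)/(n - m) = (-17 - (-9))/(3 - 1) = -8/2 = -4.0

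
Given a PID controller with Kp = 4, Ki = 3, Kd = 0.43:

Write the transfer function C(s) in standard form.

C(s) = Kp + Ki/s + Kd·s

Substituting values: C(s) = 4 + 3/s + 0.43s = (0.43s² + 4s + 3)/s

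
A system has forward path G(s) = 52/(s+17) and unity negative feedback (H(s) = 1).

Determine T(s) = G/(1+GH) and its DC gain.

T(s) = G/(1+GH) = [52/(s+17)] / [1 + 52/(s+17)] = 52/(s+17+52) = 52/(s+69). DC gain = 52/69 = 0.7536.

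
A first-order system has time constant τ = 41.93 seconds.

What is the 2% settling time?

For first-order system, 2% settling time ≈ 4τ = 4 × 41.93 = 167.72 s.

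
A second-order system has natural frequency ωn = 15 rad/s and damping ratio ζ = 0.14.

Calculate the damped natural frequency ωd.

ωd = ωn√(1 - ζ²) = 15√(1 - 0.14²) = 14.85 rad/s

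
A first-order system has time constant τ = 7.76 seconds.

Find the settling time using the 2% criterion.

For first-order system, 2% settling time ≈ 4τ = 4 × 7.76 = 31.04 s.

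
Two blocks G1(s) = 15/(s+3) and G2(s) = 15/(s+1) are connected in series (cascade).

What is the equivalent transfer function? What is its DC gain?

Series: multiply transfer functions. G_eq = 15/(s+3) × 15/(s+1) = 225/((s+3)(s+1)). DC gain = 225/(3×1) = 75.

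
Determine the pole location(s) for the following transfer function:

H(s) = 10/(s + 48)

Pole is where denominator = 0: s + 48 = 0, so s = -48.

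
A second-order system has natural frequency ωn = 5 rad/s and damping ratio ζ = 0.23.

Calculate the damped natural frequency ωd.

ωd = ωn√(1 - ζ²) = 5√(1 - 0.23²) = 4.87 rad/s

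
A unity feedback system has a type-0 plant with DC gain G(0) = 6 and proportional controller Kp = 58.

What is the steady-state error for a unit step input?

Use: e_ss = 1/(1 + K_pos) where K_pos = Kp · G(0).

K_pos = Kp · G(0) = 58 × 6 = 348. e_ss = 1/(1 + 348) = 0.0029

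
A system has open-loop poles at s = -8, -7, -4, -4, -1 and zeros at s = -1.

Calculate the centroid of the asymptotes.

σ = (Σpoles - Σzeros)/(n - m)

σ = (Σpoles - Σzeros)/(n - m) = (-24 - (-1))/(5 - 1) = -23/4 = -5.75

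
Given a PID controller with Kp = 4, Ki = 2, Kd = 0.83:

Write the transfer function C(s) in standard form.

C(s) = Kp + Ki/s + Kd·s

Substituting values: C(s) = 4 + 2/s + 0.83s = (0.83s² + 4s + 2)/s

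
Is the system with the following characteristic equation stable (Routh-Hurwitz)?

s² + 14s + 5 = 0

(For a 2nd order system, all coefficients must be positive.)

Coefficients: 1, 14, 5. All positive, so system is stable.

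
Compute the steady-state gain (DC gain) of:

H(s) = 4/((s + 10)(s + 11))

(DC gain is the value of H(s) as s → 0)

DC gain = H(0) = 4/(10 × 11) = 4/110 = 0.0364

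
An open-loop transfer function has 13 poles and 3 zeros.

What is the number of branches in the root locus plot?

Root locus has n branches where n = number of poles = 13.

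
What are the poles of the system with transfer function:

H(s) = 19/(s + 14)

Pole is where denominator = 0: s + 14 = 0, so s = -14.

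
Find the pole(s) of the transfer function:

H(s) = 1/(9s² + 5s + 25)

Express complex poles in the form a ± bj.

Discriminant = 5² - 4×9×25 = 25 - 900 = -875 < 0, so the poles are a complex conjugate pair s = (-5 ± j√875)/(2×9). Real part = -5/(2×9) = -5/18 ≈ -0.2778; imaginary part = ±√875/(2×9) ≈ 1.6434. Poles: s = -0.2778 ± 1.6434j.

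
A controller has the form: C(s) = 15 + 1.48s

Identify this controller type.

This is a Proportional-Derivative (PD) controller.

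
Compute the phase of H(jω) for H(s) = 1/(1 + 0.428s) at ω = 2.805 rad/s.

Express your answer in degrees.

Phase = -arctan(ωτ) = -arctan(2.805 × 0.428) = -50.2°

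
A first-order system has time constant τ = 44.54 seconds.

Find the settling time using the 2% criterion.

For first-order system, 2% settling time ≈ 4τ = 4 × 44.54 = 178.16 s.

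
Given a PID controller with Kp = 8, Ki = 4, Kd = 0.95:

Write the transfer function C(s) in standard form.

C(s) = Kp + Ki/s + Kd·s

Substituting values: C(s) = 8 + 4/s + 0.95s = (0.95s² + 8s + 4)/s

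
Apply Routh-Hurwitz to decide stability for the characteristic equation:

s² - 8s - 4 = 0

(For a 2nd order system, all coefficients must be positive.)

Coefficients: 1, -8, -4. b=-8, c=-4 not positive, so system is unstable.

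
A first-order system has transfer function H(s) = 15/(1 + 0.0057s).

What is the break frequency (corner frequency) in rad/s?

Corner frequency = 1/τ = 1/0.0057 = 175.439 rad/s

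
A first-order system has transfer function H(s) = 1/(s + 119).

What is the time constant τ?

For H(s) = 1/(s + 1/τ), the pole is at -1/τ = -119, so τ = 1/119 = 0.0084 s.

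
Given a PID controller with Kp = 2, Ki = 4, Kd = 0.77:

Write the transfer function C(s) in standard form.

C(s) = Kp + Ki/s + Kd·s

Substituting values: C(s) = 2 + 4/s + 0.77s = (0.77s² + 2s + 4)/s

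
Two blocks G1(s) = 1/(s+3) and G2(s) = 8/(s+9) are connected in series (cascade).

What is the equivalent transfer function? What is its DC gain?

Series: multiply transfer functions. G_eq = 1/(s+3) × 8/(s+9) = 8/((s+3)(s+9)). DC gain = 8/(3×9) = 0.2963.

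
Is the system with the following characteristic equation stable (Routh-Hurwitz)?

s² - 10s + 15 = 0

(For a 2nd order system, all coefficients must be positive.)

Coefficients: 1, -10, 15. b=-10 not positive, so system is unstable.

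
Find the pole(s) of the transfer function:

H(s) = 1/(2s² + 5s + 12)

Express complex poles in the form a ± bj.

Discriminant = 5² - 4×2×12 = 25 - 96 = -71 < 0, so the poles are a complex conjugate pair s = (-5 ± j√71)/(2×2). Real part = -5/(2×2) = -5/4 = -1.25; imaginary part = ±√71/(2×2) ≈ 2.1065. Poles: s = -1.25 ± 2.1065j.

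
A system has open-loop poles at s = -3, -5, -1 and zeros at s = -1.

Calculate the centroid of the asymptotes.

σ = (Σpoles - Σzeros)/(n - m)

σ = (Σpoles - Σzeros)/(n - m) = (-9 - (-1))/(3 - 1) = -8/2 = -4.0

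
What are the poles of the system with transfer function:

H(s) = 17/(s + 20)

Pole is where denominator = 0: s + 20 = 0, so s = -20.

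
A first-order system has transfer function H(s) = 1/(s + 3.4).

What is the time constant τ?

For H(s) = 1/(s + 1/τ), the pole is at -1/τ = -3.4, so τ = 1/3.4 = 0.2941 s.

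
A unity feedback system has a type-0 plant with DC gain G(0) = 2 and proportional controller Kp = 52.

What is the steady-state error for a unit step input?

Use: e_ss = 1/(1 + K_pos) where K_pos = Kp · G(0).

K_pos = Kp · G(0) = 52 × 2 = 104. e_ss = 1/(1 + 104) = 0.0095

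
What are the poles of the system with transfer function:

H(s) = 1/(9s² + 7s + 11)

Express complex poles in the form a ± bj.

Discriminant = 7² - 4×9×11 = 49 - 396 = -347 < 0, so the poles are a complex conjugate pair s = (-7 ± j√347)/(2×9). Real part = -7/(2×9) = -7/18 ≈ -0.3889; imaginary part = ±√347/(2×9) ≈ 1.0349. Poles: s = -0.3889 ± 1.0349j.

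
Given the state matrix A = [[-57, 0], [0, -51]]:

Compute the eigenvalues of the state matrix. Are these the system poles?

For diagonal matrix, eigenvalues are diagonal entries: λ₁ = -57, λ₂ = -51. Eigenvalues of A = system poles.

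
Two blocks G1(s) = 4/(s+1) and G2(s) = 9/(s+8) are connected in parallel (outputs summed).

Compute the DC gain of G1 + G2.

Parallel: G_eq = G1 + G2. DC gain = G1(0) + G2(0) = 4/1 + 9/8 = 4 + 1.125 = 5.125.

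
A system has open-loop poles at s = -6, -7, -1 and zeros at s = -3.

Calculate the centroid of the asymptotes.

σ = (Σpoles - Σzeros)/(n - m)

σ = (Σpoles - Σzeros)/(n - m) = (-14 - (-3))/(3 - 1) = -11/2 = -5.5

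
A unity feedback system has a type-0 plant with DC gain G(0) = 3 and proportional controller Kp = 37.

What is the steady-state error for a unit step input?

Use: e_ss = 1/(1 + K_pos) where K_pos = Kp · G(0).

K_pos = Kp · G(0) = 37 × 3 = 111. e_ss = 1/(1 + 111) = 0.0089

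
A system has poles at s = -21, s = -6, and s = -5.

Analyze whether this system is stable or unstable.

All poles are in the left half-plane. System is stable.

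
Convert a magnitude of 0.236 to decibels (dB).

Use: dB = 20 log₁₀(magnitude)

dB = 20 log₁₀(0.236) = -12.5 dB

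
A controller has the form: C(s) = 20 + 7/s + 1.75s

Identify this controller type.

This is a Proportional-Integral-Derivative (PID) controller.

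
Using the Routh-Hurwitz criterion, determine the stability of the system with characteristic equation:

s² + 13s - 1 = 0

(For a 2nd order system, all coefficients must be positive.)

Coefficients: 1, 13, -1. c=-1 not positive, so system is unstable.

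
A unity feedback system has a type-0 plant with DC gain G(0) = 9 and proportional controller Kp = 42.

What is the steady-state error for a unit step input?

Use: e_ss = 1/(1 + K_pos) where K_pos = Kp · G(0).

K_pos = Kp · G(0) = 42 × 9 = 378. e_ss = 1/(1 + 378) = 0.0026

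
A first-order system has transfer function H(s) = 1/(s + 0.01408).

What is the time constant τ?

For H(s) = 1/(s + 1/τ), the pole is at -1/τ = -0.01408, so τ = 1/0.01408 = 71.02 s.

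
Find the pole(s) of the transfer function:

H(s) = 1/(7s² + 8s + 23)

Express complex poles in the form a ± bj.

Discriminant = 8² - 4×7×23 = 64 - 644 = -580 < 0, so the poles are a complex conjugate pair s = (-8 ± j√580)/(2×7). Real part = -8/(2×7) = -8/14 ≈ -0.5714; imaginary part = ±√580/(2×7) ≈ 1.7202. Poles: s = -0.5714 ± 1.7202j.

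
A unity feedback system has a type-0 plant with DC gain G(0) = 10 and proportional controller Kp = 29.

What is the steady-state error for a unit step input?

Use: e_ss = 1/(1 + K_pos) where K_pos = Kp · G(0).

K_pos = Kp · G(0) = 29 × 10 = 290. e_ss = 1/(1 + 290) = 0.0034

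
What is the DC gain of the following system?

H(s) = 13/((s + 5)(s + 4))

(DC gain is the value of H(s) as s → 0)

DC gain = H(0) = 13/(5 × 4) = 13/20 = 0.65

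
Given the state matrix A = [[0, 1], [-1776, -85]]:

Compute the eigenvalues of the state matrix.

det(A - λI) = λ² - (-85)λ + 1776 = (λ - (-37))(λ - (-48)). Eigenvalues: -37, -48.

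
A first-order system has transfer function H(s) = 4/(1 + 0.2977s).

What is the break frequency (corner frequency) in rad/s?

Corner frequency = 1/τ = 1/0.2977 = 3.359 rad/s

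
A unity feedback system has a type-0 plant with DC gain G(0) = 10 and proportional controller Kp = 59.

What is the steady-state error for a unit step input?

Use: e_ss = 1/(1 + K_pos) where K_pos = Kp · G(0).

K_pos = Kp · G(0) = 59 × 10 = 590. e_ss = 1/(1 + 590) = 0.0017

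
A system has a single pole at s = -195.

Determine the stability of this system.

Pole at s = -195 is in the left half-plane. Stable.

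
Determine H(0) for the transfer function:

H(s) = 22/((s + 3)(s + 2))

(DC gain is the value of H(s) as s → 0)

DC gain = H(0) = 22/(3 × 2) = 22/6 = 3.6667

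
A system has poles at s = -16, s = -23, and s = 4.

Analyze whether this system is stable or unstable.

Pole(s) at s = 4 are not in the left half-plane. System is unstable.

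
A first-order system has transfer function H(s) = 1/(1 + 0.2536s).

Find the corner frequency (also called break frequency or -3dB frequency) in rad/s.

Corner frequency = 1/τ = 1/0.2536 = 3.943 rad/s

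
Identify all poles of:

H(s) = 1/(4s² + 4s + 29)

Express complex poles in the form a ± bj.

Discriminant = 4² - 4×4×29 = 16 - 464 = -448 < 0, so the poles are a complex conjugate pair s = (-4 ± j√448)/(2×4). Real part = -4/(2×4) = -4/8 = -0.5; imaginary part = ±√448/(2×4) ≈ 2.6458. Poles: s = -0.5 ± 2.6458j.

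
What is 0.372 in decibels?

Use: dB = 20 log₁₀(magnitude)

dB = 20 log₁₀(0.372) = -8.6 dB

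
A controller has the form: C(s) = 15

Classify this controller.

This is a Proportional (P) controller.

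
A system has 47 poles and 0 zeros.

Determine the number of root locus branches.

Root locus has n branches where n = number of poles = 47.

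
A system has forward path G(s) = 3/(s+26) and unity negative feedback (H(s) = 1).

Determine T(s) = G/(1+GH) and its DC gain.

T(s) = G/(1+GH) = [3/(s+26)] / [1 + 3/(s+26)] = 3/(s+26+3) = 3/(s+29). DC gain = 3/29 = 0.1034.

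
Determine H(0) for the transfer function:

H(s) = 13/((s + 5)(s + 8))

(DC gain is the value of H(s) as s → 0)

DC gain = H(0) = 13/(5 × 8) = 13/40 = 0.325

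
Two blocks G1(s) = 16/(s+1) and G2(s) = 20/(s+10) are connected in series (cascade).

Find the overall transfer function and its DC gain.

Series: multiply transfer functions. G_eq = 16/(s+1) × 20/(s+10) = 320/((s+1)(s+10)). DC gain = 320/(1×10) = 32.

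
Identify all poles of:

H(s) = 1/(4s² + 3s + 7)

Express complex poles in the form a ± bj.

Discriminant = 3² - 4×4×7 = 9 - 112 = -103 < 0, so the poles are a complex conjugate pair s = (-3 ± j√103)/(2×4). Real part = -3/(2×4) = -3/8 = -0.375; imaginary part = ±√103/(2×4) ≈ 1.2686. Poles: s = -0.375 ± 1.2686j.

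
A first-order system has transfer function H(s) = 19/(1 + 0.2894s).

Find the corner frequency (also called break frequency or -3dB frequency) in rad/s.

Corner frequency = 1/τ = 1/0.2894 = 3.455 rad/s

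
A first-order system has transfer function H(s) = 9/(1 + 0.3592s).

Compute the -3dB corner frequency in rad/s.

Corner frequency = 1/τ = 1/0.3592 = 2.784 rad/s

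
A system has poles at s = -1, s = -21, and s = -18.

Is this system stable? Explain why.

All poles are in the left half-plane. System is stable.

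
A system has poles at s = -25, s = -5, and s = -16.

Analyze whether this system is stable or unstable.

All poles are in the left half-plane. System is stable.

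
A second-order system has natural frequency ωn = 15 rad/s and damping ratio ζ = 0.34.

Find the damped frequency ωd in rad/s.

ωd = ωn√(1 - ζ²) = 15√(1 - 0.34²) = 14.11 rad/s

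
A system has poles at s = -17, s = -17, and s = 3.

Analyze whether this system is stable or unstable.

Pole(s) at s = 3 are not in the left half-plane. System is unstable.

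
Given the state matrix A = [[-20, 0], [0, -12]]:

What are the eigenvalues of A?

For diagonal matrix, eigenvalues are diagonal entries: λ₁ = -20, λ₂ = -12.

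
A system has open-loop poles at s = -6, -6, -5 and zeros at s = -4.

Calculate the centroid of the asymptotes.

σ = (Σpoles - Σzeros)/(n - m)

σ = (Σpoles - Σzeros)/(n - m) = (-17 - (-4))/(3 - 1) = -13/2 = -6.5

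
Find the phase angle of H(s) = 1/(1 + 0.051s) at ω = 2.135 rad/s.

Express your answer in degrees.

Phase = -arctan(ωτ) = -arctan(2.135 × 0.051) = -6.2°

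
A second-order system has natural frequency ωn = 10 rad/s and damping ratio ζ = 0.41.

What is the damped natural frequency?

ωd = ωn√(1 - ζ²) = 10√(1 - 0.41²) = 9.12 rad/s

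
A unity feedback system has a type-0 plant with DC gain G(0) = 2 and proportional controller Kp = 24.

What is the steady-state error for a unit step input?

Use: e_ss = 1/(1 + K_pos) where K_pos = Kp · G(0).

K_pos = Kp · G(0) = 24 × 2 = 48. e_ss = 1/(1 + 48) = 0.0204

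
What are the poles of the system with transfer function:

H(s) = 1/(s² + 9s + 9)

Discriminant = 9² - 4×1×9 = 81 - 36 = 45 > 0, so two distinct real poles. Using quadratic formula: s = (-9 ± √45)/(2×1) = (-9 ± √45)/2, with √45 ≈ 6.7082. s₁ ≈ -1.1459, s₂ ≈ -7.8541. Poles: s₁ = -1.1459, s₂ = -7.8541.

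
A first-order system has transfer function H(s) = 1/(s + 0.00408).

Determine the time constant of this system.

For H(s) = 1/(s + 1/τ), the pole is at -1/τ = -0.00408, so τ = 1/0.00408 = 245.1 s.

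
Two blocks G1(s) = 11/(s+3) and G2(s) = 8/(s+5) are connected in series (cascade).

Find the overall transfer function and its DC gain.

Series: multiply transfer functions. G_eq = 11/(s+3) × 8/(s+5) = 88/((s+3)(s+5)). DC gain = 88/(3×5) = 5.8667.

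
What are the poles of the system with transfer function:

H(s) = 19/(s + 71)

Pole is where denominator = 0: s + 71 = 0, so s = -71.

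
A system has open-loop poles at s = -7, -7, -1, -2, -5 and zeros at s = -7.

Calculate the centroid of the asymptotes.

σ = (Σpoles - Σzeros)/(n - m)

σ = (Σpoles - Σzeros)/(n - m) = (-22 - (-7))/(5 - 1) = -15/4 = -3.75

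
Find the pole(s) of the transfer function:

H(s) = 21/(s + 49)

Pole is where denominator = 0: s + 49 = 0, so s = -49.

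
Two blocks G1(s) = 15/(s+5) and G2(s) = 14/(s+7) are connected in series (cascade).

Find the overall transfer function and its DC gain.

Series: multiply transfer functions. G_eq = 15/(s+5) × 14/(s+7) = 210/((s+5)(s+7)). DC gain = 210/(5×7) = 6.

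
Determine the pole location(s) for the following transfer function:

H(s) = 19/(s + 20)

Pole is where denominator = 0: s + 20 = 0, so s = -20.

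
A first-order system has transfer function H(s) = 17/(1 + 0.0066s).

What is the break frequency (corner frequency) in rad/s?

Corner frequency = 1/τ = 1/0.0066 = 151.515 rad/s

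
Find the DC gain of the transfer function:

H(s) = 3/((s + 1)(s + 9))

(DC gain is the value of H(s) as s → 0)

DC gain = H(0) = 3/(1 × 9) = 3/9 = 0.3333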